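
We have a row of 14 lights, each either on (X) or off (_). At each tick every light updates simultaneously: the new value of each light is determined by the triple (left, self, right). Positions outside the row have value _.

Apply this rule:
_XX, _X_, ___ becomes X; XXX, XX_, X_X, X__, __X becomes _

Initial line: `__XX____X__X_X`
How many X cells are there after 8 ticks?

6

X_X__XX_X__X_X
X_X__X__X__X_X
X_X__X__X__X_X  (fixed point — unchanged through tick 8)
count of X: 6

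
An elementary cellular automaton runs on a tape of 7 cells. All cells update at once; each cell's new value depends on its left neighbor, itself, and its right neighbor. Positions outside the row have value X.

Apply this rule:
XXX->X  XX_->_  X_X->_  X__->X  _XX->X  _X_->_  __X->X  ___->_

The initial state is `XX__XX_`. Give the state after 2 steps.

__XX_XX

X_XXX__
__XX_XX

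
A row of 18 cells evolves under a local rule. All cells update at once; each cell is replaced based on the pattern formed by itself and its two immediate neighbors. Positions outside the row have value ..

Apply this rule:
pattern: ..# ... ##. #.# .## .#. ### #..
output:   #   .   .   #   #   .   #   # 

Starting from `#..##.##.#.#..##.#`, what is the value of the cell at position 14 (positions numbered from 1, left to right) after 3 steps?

.###.##.#.#.###.#.
###.##.#.#.###.#.#
##.##.#.#.###.#.#.
position 14 holds .

.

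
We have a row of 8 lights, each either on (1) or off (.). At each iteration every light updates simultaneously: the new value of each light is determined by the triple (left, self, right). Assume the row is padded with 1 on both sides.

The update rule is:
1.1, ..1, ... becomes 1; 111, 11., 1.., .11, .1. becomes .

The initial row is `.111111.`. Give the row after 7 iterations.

1......1
..11111.
.1.....1
1..1111.
..1....1
.1..111.
1..1...1

1..1...1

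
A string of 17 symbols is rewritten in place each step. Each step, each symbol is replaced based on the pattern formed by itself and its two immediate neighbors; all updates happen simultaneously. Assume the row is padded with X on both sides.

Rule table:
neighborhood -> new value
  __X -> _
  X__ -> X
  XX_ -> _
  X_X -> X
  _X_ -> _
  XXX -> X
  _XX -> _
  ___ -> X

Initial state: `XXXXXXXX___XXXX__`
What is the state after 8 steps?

_X_X_X_X_X_X__X__

XXXXXXX_XX__XX_X_
XXXXXX_X__X___X_X
XXXXX_X_X__XX__X_
XXXX_X_X_X___X__X
XXX_X_X_X_XX__X__
XX_X_X_X_X__X__X_
X_X_X_X_X_X__X__X
_X_X_X_X_X_X__X__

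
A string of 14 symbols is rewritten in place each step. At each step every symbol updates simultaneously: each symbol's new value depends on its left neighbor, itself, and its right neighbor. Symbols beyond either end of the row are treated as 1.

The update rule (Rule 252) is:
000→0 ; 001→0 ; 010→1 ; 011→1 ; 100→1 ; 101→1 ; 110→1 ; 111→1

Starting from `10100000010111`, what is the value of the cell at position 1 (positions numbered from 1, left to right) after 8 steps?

step 1: 11110000011111
step 2: 11111000011111
step 3: 11111100011111
step 4: 11111110011111
step 5: 11111111011111
step 6: 11111111111111
step 7: 11111111111111  (fixed point — unchanged through step 8)
position 1 holds 1

1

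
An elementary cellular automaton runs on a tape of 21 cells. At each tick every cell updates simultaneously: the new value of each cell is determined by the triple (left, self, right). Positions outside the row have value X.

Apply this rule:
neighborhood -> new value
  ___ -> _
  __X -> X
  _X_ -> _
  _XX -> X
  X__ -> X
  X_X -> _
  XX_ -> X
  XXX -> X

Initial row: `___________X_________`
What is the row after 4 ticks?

X_________X_X_______X
XX_______X___X_____XX
XXX_____X_X_X_X___XXX
XXXX___X_______X_XXXX

XXXX___X_______X_XXXX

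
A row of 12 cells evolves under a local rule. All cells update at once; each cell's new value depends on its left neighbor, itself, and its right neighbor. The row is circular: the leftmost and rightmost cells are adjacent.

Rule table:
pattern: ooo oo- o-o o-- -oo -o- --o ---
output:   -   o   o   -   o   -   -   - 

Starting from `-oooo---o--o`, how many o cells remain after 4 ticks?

2

oo--o-------
oo----------
oo----------  (fixed point — unchanged through tick 4)
count of o: 2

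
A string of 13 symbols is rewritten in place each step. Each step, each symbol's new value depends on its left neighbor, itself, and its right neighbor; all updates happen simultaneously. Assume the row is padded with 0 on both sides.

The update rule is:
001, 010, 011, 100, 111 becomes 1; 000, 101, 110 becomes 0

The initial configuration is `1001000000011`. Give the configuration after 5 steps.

step 1: 1111100000110
step 2: 1111010001101
step 3: 1110011011001
step 4: 1101110010111
step 5: 1001101110110

1001101110110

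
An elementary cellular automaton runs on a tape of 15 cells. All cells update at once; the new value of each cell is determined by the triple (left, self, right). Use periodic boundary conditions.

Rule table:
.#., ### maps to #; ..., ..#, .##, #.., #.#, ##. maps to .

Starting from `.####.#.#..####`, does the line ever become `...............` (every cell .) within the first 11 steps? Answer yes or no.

..##..#.#...##.
......#.#......
......#.#......  (fixed point — unchanged through step 11)
step 11 is ......#.#......, still not uniform .

no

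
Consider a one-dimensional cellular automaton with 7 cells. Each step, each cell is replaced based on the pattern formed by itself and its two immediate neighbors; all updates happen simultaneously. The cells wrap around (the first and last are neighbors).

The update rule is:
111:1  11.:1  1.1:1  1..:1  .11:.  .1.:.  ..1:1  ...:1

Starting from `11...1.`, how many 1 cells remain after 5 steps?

.1111.1
1.1111.
.1.1111
1.1.111
11.1.11
count of 1: 5

5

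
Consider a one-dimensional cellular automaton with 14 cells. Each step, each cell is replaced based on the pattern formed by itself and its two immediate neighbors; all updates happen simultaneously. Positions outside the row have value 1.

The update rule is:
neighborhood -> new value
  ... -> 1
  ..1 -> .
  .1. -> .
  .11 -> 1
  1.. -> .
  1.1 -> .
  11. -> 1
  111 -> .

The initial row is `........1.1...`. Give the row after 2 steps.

.1....1.111...

.111111.....1.
.1....1.111...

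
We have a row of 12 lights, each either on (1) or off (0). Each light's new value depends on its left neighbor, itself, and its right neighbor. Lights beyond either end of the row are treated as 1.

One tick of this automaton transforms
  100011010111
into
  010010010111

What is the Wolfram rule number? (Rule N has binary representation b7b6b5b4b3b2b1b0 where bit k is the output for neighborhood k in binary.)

position 10: 111 → 1  (bit 7 = 1)
position 0: 110 → 0  (bit 6 = 0)
position 6: 101 → 0  (bit 5 = 0)
position 1: 100 → 1  (bit 4 = 1)
position 4: 011 → 1  (bit 3 = 1)
position 7: 010 → 1  (bit 2 = 1)
position 3: 001 → 0  (bit 1 = 0)
position 2: 000 → 0  (bit 0 = 0)
bits b7..b0 = 10011100 = 156

156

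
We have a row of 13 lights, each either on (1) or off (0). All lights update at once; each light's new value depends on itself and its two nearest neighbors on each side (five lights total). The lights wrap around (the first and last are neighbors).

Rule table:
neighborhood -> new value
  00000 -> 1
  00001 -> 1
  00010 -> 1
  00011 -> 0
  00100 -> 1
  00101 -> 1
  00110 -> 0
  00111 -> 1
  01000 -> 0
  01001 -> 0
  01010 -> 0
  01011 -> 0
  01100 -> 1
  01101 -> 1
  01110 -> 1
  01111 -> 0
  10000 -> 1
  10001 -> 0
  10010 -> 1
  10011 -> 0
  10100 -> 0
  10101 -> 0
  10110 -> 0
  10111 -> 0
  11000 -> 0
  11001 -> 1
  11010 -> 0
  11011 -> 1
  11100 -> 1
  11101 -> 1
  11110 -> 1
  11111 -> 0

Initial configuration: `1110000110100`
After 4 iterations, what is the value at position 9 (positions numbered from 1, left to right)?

1

1110110010000
1111011110110
0011100111011
1011110111101
position 9 holds 1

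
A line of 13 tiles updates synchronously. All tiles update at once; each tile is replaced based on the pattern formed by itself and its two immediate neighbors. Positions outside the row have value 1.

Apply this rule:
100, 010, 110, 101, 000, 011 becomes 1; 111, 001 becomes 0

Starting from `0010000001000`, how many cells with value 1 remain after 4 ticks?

9

1011111101110
1110000111011
0011110101110
1010011111011
count of 1: 9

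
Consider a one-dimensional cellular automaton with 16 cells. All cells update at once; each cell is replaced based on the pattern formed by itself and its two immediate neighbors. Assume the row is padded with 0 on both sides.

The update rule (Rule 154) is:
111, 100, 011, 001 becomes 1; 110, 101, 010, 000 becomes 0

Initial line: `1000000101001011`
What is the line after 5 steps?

0100001000110010
1010010101101101
0001100001001000
0011010010110100
0110001100100010

0110001100100010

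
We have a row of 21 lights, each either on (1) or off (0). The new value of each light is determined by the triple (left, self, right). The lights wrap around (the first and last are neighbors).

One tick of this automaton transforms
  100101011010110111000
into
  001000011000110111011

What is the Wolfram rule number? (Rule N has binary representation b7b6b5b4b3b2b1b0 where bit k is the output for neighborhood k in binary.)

203

position 16: 111 → 1  (bit 7 = 1)
position 8: 110 → 1  (bit 6 = 1)
position 4: 101 → 0  (bit 5 = 0)
position 1: 100 → 0  (bit 4 = 0)
position 7: 011 → 1  (bit 3 = 1)
position 0: 010 → 0  (bit 2 = 0)
position 2: 001 → 1  (bit 1 = 1)
position 19: 000 → 1  (bit 0 = 1)
bits b7..b0 = 11001011 = 203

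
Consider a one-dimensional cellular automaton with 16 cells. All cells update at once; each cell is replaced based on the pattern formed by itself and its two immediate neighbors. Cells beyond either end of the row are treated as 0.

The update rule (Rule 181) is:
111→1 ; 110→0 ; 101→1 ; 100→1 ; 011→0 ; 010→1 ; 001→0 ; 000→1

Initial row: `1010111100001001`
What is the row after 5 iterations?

iteration 1: 1111011011101101
iteration 2: 0110100101010011
iteration 3: 0001110111111000
iteration 4: 1100101011110111
iteration 5: 0010111101101010

0010111101101010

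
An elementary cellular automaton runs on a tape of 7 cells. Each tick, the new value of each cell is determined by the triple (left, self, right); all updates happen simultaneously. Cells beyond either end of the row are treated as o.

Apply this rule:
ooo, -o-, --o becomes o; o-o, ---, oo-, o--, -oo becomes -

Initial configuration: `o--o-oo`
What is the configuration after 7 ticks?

-o-o-o-

--oo--o
-o---o-
-o--oo-
-o-o---
-o-o--o
-o-o-o-
-o-o-o-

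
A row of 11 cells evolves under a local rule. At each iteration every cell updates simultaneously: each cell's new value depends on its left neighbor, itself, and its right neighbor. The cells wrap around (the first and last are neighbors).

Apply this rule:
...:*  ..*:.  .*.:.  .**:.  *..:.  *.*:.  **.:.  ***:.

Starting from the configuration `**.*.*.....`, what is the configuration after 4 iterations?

.......***.
******.....
.......***.  (repeats iteration 1; period 2)
iteration 4: ******.....

******.....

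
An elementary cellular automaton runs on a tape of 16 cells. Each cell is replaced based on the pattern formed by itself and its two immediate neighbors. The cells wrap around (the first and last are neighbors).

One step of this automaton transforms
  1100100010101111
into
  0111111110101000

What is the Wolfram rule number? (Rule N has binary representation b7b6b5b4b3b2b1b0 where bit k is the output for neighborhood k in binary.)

position 0: 111 → 0  (bit 7 = 0)
position 1: 110 → 1  (bit 6 = 1)
position 9: 101 → 0  (bit 5 = 0)
position 2: 100 → 1  (bit 4 = 1)
position 12: 011 → 1  (bit 3 = 1)
position 4: 010 → 1  (bit 2 = 1)
position 3: 001 → 1  (bit 1 = 1)
position 6: 000 → 1  (bit 0 = 1)
bits b7..b0 = 01011111 = 95

95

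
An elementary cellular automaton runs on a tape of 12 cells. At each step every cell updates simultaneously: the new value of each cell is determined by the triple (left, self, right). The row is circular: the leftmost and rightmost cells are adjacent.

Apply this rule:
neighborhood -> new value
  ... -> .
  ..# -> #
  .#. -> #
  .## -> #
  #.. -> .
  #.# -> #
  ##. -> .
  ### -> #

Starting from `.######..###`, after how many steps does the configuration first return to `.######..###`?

12

step 1: ######..###.
step 2: #####..###.#
step 3: ####..###.##
step 4: ###..###.###
step 5: ##..###.####
step 6: #..###.#####
step 7: ..###.######
step 8: .###.######.
step 9: ###.######..
step 10: ##.######..#
step 11: #.######..##
step 12: .######..###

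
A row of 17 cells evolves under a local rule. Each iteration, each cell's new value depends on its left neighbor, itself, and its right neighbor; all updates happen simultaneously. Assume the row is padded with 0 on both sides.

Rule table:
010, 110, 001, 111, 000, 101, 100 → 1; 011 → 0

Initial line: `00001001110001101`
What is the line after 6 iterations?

10110111111101111

11111110111110111
01111111011111011
10111111101111101
11011111110111111
01101111111011111
10110111111101111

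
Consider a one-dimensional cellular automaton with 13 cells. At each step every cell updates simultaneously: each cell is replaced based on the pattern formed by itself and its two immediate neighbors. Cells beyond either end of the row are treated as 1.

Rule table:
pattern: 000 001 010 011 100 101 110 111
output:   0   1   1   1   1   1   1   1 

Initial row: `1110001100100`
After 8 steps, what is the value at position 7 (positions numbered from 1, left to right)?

1

1111011111111
1111111111111
1111111111111  (fixed point — unchanged through step 8)
position 7 holds 1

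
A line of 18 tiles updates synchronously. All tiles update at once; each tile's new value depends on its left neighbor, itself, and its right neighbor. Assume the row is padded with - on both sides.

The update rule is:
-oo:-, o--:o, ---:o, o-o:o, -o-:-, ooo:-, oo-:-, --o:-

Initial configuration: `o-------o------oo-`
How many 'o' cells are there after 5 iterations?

-oooooo--ooooo---o
-------o------oo--
oooooo--ooooo---oo
------o------oo---
ooooo--ooooo---ooo
count of o: 13

13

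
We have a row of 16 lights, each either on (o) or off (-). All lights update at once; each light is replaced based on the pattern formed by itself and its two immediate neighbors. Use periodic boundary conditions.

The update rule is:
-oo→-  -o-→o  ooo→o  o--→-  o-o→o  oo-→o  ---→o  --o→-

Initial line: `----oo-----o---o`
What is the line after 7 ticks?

ooooooo---oo-ooo

tick 1: -oo--o-ooo-o-o-o
tick 2: o-o--oo-oooooooo
tick 3: ooo---oo-ooooooo
tick 4: ooo-o--oo-oooooo
tick 5: ooooo---oo-ooooo
tick 6: ooooo-o--oo-oooo
tick 7: ooooooo---oo-ooo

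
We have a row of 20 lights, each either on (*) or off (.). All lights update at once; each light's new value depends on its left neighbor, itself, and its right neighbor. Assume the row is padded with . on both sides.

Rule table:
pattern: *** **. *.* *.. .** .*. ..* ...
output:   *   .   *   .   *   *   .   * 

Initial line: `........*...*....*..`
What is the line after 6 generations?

*******.*.*.*.**.*.*
******.********.****
*****.********.****.
****.********.****..
***.********.****..*
**.********.****...*

**.********.****...*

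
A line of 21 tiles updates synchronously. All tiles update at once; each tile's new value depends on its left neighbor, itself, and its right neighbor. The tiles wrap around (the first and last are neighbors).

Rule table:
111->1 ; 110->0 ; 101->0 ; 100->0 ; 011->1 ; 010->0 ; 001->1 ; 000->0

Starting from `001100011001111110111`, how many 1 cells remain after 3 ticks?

12

tick 1: 011000110011111100110
tick 2: 110001100111111001100
tick 3: 100011001111110011001
count of 1: 12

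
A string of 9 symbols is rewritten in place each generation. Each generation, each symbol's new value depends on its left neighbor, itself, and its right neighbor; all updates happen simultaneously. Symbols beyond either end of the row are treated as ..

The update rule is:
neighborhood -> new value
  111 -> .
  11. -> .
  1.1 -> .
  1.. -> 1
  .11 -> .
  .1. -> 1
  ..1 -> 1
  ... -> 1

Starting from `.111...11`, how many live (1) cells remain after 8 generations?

6

generation 1: 1...111..
generation 2: 1111...11
generation 3: ....111..
generation 4: 1111...11  (repeats generation 2; period 2)
generation 8: 1111...11
count of 1: 6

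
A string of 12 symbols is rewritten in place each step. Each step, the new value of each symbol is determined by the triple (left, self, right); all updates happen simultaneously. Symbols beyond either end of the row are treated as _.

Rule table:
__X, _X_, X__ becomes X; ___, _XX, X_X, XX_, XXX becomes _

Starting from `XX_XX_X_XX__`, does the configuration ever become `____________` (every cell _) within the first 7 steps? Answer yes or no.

no

______X___X_
_____XXX_XXX
____X_______
___XXX______
__X___X_____
_XXX_XXX____
X_______X___
step 7 is X_______X___, still not uniform _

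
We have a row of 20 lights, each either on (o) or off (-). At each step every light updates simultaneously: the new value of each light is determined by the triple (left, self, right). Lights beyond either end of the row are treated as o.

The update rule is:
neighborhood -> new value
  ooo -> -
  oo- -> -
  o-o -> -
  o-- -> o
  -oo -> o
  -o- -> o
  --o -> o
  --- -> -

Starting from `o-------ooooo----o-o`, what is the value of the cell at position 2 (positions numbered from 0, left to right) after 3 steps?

-o-----oo----o--oo-o
-oo---oo-o--ooooo--o
-o-o-oo--oooo----ooo
position 2 holds -

-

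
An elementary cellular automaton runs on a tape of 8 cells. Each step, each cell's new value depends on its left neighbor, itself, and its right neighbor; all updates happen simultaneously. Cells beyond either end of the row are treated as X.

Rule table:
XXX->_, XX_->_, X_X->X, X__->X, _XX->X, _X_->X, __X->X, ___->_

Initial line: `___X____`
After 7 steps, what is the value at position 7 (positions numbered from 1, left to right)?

X

X_XXX__X
_XX__XXX
XX_XXX__
__XX__XX
XXX_XXX_
___XX__X
X_XX_XXX
position 7 holds X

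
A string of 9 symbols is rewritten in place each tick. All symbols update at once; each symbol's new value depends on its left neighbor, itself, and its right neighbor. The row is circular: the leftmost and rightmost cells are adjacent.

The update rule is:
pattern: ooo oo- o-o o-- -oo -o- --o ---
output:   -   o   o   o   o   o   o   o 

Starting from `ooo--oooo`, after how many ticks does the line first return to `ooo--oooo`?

tick 1: --oooo---
tick 2: ooo--oooo

2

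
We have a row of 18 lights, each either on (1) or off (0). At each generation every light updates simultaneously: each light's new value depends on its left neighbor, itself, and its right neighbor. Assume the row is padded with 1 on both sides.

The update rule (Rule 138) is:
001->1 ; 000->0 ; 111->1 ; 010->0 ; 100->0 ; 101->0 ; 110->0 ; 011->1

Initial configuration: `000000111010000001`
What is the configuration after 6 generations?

generation 1: 000001110000000011
generation 2: 000011100000000111
generation 3: 000111000000001111
generation 4: 001110000000011111
generation 5: 011100000000111111
generation 6: 011000000001111111

011000000001111111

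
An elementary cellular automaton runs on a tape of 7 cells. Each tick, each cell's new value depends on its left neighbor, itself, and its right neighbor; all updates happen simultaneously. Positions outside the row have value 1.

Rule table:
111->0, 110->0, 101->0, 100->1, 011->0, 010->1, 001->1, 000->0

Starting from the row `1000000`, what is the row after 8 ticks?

1100101

tick 1: 0100001
tick 2: 0110010
tick 3: 0001110
tick 4: 1010000
tick 5: 0011001
tick 6: 1100110
tick 7: 0011000
tick 8: 1100101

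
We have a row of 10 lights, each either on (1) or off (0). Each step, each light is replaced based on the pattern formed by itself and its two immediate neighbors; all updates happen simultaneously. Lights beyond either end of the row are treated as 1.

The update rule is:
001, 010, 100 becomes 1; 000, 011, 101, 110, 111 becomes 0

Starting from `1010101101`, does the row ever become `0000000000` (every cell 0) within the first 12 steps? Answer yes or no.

0010100000
1110110001
0000001010
1000011010
0100100010
0111110110
0000000000
all cells are 0 at step 7

yes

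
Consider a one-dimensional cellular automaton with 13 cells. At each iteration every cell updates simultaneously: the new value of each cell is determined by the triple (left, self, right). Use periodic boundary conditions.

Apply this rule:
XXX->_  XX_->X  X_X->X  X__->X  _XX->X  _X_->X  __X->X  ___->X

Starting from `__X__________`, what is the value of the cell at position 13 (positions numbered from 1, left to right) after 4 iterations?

iteration 1: XXXXXXXXXXXXX
iteration 2: _____________
iteration 3: XXXXXXXXXXXXX  (repeats iteration 1; period 2)
iteration 4: _____________
position 13 holds _

_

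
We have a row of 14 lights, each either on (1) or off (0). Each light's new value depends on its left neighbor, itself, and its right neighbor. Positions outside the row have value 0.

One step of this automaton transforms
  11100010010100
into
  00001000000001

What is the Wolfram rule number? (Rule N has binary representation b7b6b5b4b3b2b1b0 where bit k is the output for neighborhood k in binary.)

position 1: 111 → 0  (bit 7 = 0)
position 2: 110 → 0  (bit 6 = 0)
position 10: 101 → 0  (bit 5 = 0)
position 3: 100 → 0  (bit 4 = 0)
position 0: 011 → 0  (bit 3 = 0)
position 6: 010 → 0  (bit 2 = 0)
position 5: 001 → 0  (bit 1 = 0)
position 4: 000 → 1  (bit 0 = 1)
bits b7..b0 = 00000001 = 1

1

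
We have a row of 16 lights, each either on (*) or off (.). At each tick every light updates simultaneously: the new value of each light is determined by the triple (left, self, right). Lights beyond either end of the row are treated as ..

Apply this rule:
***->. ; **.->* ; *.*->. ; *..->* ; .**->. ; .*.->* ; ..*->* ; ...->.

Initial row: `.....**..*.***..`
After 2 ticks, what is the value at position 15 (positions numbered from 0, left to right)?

*

....*.****...**.
...**....**.*.**
position 15 holds *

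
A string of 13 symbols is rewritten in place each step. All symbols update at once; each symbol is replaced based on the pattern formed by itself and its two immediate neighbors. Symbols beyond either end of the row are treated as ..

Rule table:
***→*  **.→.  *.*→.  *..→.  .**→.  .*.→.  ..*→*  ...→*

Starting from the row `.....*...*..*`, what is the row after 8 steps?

..**..*..*...

*****..**..*.
.***..*...*..
*.*..*..**..*
....*..*...*.
****..*..**..
.**..*..*...*
*...*..*..**.
..**..*..*...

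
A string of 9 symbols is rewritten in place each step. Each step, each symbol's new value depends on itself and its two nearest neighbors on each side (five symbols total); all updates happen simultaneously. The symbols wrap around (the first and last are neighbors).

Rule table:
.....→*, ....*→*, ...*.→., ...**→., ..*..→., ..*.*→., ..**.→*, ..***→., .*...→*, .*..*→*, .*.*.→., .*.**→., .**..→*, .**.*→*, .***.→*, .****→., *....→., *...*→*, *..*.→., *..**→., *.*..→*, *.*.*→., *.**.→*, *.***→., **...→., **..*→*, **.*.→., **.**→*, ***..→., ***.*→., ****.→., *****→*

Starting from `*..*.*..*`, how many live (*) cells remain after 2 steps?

step 1: **...**.*
step 2: *..*.***.
count of *: 5

5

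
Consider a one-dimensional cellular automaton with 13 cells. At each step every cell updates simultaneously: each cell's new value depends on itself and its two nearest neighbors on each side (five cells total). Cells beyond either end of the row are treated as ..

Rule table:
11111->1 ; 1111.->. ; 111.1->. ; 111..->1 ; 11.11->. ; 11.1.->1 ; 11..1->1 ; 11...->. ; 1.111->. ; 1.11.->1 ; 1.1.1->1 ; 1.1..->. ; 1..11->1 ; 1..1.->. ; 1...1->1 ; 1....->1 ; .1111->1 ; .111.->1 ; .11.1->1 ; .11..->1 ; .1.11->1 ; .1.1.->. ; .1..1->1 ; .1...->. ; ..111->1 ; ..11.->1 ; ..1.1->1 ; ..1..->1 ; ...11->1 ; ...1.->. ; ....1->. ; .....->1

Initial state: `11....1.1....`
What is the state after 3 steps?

11.1..1...111
111.1.1.11111
11.11.11.11.1

11.11.11.11.1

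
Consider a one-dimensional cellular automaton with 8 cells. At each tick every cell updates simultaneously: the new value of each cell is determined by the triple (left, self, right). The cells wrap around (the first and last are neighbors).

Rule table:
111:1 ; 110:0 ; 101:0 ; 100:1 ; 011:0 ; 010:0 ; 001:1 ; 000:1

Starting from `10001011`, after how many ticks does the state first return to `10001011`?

8

tick 1: 01110001
tick 2: 00101110
tick 3: 11000101
tick 4: 10111000
tick 5: 00010111
tick 6: 11100010
tick 7: 01011100
tick 8: 10001011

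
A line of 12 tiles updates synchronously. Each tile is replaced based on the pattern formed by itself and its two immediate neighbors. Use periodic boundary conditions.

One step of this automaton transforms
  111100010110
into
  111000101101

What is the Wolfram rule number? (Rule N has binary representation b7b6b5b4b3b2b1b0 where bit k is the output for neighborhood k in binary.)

position 1: 111 → 1  (bit 7 = 1)
position 3: 110 → 0  (bit 6 = 0)
position 8: 101 → 1  (bit 5 = 1)
position 4: 100 → 0  (bit 4 = 0)
position 0: 011 → 1  (bit 3 = 1)
position 7: 010 → 0  (bit 2 = 0)
position 6: 001 → 1  (bit 1 = 1)
position 5: 000 → 0  (bit 0 = 0)
bits b7..b0 = 10101010 = 170

170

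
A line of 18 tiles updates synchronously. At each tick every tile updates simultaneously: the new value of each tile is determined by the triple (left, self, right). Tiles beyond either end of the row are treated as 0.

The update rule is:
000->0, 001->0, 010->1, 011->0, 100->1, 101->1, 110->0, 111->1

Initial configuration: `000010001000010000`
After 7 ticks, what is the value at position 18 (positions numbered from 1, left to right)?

000011001100011000
000000100010000100
000000110011000110
000000001000100001
000000001100110001
000000000010001001
000000000011001101
position 18 holds 1

1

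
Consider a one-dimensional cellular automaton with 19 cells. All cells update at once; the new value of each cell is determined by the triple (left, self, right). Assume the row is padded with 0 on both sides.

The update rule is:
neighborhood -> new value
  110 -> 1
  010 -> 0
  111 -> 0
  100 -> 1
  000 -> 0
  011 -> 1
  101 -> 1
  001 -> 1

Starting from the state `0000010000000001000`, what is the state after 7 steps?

0000101000000010100
0001010100000101010
0010101010001010101
0101010101010101010
1010101010101010101
0101010101010101010  (repeats step 4; period 2)
step 7: 1010101010101010101

1010101010101010101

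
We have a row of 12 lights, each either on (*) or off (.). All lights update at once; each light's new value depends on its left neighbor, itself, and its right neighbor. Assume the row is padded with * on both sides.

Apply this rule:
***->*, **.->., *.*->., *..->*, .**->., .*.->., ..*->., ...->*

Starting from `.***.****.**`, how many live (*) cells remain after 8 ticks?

..*...**...*
*..**...**..
.*...**...*.
..**...**...
*...**...**.
.**...**....
...**...***.
**...**..*..
count of *: 5

5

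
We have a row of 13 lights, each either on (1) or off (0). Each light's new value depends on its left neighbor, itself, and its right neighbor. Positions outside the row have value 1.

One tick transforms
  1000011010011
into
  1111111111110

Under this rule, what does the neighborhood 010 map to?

1

At position 8 the neighborhood is 010; the next row has 1 there.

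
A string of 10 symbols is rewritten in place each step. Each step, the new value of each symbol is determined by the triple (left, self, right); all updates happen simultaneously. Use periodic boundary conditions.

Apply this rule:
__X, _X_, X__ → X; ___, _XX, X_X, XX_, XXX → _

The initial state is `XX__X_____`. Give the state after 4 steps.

__XXXX___X
XX____X_XX
__X__XX___
_XXXX__X__

_XXXX__X__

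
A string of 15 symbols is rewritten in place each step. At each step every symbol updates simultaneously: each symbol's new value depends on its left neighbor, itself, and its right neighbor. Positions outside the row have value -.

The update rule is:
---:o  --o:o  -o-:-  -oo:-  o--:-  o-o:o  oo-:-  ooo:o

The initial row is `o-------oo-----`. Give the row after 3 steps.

--oooooo---oooo
oo-oooo--oo-oo-
--o-oo--o--o---

--o-oo--o--o---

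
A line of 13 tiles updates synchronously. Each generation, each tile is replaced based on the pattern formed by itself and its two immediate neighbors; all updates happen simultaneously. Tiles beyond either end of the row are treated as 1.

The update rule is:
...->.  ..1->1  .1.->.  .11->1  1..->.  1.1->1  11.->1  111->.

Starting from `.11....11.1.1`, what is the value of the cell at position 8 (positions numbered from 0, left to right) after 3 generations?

1

111...1111.11
..1..11..111.
.1..111.11.11
position 8 holds 1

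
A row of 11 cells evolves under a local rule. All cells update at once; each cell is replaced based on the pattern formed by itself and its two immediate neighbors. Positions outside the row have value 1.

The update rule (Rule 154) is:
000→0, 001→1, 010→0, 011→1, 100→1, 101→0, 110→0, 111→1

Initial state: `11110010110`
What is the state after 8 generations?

11101100100
11001011011
10110010011
00101101111
11001001111
10110111111
00100111111
11011111111

11011111111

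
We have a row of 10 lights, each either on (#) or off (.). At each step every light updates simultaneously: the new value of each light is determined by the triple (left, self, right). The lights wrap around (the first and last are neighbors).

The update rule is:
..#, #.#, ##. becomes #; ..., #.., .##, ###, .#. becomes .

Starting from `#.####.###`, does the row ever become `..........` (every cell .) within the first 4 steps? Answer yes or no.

no

step 1: ##...##...
step 2: .#..#.#..#
step 3: #..#.#..#.
step 4: ..#.#..#.#
step 4 is ..#.#..#.#, still not uniform .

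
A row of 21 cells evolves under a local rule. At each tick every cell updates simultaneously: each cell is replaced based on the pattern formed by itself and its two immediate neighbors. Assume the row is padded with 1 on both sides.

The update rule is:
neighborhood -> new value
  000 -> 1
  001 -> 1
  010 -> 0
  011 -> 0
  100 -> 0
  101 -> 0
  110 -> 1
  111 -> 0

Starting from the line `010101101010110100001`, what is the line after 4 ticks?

000000100000010001110
011111001111100110010
000001010000101010100
011110000111000000001

011110000111000000001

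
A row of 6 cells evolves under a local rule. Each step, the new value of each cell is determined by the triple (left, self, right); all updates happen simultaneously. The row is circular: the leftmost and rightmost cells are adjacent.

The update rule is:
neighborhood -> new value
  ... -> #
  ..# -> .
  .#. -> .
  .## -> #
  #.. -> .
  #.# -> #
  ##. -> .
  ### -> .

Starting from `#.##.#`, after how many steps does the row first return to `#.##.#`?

.##.##
##.##.
#.##.#

3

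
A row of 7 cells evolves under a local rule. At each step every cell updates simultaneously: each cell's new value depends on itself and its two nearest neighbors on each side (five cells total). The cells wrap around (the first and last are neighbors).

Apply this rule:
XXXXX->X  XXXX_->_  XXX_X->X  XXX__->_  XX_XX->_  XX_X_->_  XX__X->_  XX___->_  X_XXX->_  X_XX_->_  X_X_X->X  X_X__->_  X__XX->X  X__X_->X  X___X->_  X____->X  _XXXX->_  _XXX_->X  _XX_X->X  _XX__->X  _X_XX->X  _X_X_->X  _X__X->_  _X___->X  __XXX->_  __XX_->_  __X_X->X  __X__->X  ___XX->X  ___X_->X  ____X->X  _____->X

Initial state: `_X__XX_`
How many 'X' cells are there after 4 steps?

step 1: XX_X_X_
step 2: _X_XXXX
step 3: _XX___X
step 4: X_X__XX
count of X: 4

4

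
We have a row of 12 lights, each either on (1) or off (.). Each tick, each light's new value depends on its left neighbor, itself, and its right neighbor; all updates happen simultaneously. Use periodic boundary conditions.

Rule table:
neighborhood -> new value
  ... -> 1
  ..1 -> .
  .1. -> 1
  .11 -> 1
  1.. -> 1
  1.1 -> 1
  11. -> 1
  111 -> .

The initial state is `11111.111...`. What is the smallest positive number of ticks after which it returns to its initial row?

1...111.111.
111.1.111.11
..11111.111.
1.1...111.11
11111.1.111.
1...11111.11
111.1...111.
1.11111.1.11
111...11111.
1.111.1...11
111.11111.1.
1.111...1111
111.111.1...
1.111.11111.
111.111...11
..111.111.1.
1.1.111.1111
11111.111...

18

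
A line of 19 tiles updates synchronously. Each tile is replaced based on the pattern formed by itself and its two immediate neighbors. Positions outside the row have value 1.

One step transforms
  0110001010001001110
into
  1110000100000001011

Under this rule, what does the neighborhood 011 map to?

At position 1 the neighborhood is 011; the next row has 1 there.

1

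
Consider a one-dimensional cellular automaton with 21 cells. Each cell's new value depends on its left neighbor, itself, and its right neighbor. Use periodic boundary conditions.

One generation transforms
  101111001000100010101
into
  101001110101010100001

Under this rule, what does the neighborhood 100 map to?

1

At position 6 the neighborhood is 100; the next row has 1 there.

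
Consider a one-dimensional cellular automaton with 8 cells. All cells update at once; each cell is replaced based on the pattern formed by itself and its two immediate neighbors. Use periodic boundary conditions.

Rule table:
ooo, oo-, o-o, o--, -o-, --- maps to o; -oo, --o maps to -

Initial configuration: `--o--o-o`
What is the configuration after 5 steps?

o-oo-ooo
oo-oo-oo
ooo-oo-o
oooo-oo-
-oooo-oo

-oooo-oo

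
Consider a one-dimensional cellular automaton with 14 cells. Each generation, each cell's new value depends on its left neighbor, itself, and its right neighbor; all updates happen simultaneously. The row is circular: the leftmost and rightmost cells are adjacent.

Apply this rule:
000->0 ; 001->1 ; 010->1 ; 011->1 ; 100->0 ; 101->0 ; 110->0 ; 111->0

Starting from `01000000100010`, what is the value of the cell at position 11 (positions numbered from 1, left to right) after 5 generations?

0

generation 1: 11000001100110
generation 2: 10000011001100
generation 3: 10000110011001
generation 4: 00001100110011
generation 5: 00011001100110
position 11 holds 0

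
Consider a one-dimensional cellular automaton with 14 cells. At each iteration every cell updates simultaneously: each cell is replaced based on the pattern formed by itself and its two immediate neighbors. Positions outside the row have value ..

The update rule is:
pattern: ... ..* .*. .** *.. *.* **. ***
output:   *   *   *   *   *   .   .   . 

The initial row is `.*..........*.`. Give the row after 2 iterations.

**************
*.............

*.............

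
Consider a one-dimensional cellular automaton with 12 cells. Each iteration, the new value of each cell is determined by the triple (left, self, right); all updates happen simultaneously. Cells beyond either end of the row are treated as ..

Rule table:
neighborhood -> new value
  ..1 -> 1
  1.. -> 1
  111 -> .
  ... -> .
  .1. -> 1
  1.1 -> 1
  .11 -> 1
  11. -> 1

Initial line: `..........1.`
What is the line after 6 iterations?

.........111
........11.1
.......11111
......11...1
.....1111.11
....11..1111

....11..1111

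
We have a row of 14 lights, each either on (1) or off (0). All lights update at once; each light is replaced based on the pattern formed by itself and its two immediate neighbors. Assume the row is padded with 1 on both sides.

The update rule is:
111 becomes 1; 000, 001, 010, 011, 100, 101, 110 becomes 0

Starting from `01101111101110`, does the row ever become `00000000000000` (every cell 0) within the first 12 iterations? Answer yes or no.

yes

iteration 1: 00000111000100
iteration 2: 00000010000000
iteration 3: 00000000000000
all cells are 0 at iteration 3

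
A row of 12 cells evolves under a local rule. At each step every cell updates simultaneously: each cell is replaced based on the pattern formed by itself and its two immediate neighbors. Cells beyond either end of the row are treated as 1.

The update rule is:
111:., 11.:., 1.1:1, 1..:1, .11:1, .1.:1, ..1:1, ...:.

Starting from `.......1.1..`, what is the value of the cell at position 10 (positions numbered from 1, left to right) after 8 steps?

1

1.....111111
.1...11.....
111.11.1...1
...11.111.11
1.11.11..11.
.11.11.111.1
11.11.11..11
..11.11.111.
position 10 holds 1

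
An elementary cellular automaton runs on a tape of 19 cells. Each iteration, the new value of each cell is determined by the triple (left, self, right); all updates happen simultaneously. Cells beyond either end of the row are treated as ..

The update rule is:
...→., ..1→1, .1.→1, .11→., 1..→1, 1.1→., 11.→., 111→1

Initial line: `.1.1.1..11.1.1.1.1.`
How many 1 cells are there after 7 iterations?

11.1.111...1.1.1.11
...1..1.1.11.1.1...
..11111.1....1.11..
.1.111..11..11...1.
11..1.11..11..1.111
..111...11..111..1.
.1.1.1.1..11.1.1111
count of 1: 11

11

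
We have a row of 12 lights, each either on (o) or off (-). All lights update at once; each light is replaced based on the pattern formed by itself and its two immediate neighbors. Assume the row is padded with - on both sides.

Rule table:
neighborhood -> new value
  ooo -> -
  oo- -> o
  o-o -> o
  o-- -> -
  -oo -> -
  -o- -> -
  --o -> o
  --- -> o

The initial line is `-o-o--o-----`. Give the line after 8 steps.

o-o--o--oooo
-o--o--o---o
o--o--o--oo-
--o--o--o-o-
oo--o--o-o--
-o-o--o-o--o
o-o--o-o--o-
-o--o-o--o--

-o--o-o--o--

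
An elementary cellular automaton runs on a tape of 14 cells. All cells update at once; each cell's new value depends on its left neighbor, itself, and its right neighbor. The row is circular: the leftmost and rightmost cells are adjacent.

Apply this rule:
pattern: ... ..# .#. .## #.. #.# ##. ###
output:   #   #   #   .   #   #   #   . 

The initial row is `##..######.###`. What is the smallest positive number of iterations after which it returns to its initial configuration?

iteration 1: .###.....##...
iteration 2: #..######.####
iteration 3: ###.....##....
iteration 4: ..######.#####
iteration 5: ##.....##....#
iteration 6: .######.#####.
iteration 7: #.....##....##
iteration 8: ######.#####..
iteration 9: .....##....###
iteration 10: #####.#####..#
iteration 11: ....##....###.
iteration 12: ####.#####..##
iteration 13: ...##....###..
iteration 14: ###.#####..###
iteration 15: ..##....###...
iteration 16: ##.#####..####
iteration 17: .##....###....
iteration 18: #.#####..#####
iteration 19: ##....###.....
iteration 20: .#####..######
iteration 21: #....###.....#
iteration 22: #####..######.
iteration 23: ....###.....##
iteration 24: ####..######.#
iteration 25: ...###.....##.
iteration 26: ###..######.##
iteration 27: ..###.....##..
iteration 28: ##..######.###

28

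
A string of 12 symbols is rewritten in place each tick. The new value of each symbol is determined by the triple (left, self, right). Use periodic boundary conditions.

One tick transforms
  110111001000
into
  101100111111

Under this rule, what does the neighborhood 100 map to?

1

At position 6 the neighborhood is 100; the next row has 1 there.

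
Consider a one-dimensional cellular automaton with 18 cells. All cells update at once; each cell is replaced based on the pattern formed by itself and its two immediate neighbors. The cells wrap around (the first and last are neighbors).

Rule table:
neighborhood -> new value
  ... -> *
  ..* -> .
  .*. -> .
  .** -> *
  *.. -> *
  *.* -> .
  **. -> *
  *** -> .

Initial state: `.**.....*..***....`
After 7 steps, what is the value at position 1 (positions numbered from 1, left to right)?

.******..*.*.*****
.*....**.....*...*
..***.******..**..
*.*.*.*....**.****
*......***.**.*...
.*****.*.*.**..**.
.*...*.....***.***
position 1 holds .

.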